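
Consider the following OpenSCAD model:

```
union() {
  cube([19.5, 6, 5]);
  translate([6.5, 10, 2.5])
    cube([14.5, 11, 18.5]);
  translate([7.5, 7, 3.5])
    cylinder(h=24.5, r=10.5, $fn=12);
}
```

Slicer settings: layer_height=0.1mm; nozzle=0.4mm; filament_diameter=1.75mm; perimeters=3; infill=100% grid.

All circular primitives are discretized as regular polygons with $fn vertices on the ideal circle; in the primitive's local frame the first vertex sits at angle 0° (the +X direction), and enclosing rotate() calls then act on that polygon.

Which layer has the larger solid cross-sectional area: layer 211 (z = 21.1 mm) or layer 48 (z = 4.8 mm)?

layer 48 (z = 4.8 mm)

Layer 211 (z = 21.1): the cube does not reach this height (z outside [0, 5]); the cube at (6.5, 10) does not reach this height (z outside [2.5, 21]); the cylinder at (7.5, 7): section is a regular 12-gon, circumradius r=10.5 (area = (12/2)·10.500²·sin(360°/12) = 330.75 mm²); Taking the union: only the r=10.5 cylinder at (7.5, 7) is present, so the union is just that shape — area = 330.75 mm². So its area = 330.75 mm². Layer 48 (z = 4.8): the 19.5×6 cube contributes its full rectangle (area 117.00 mm²); the 14.5×11 cube at (6.5, 10) contributes its full rectangle (area 159.50 mm²); the r=10.5 cylinder at (7.5, 7) gives a regular 12-gon of circumradius 10.5 (constant along its height) (area = (12/2)·10.500²·sin(360°/12) = 330.75 mm²); Combining (union): the regions partially overlap — summed areas 607.25 mm² minus the doubly-counted overlap 160.20 mm² gives 447.05 mm² — area = 447.05 mm². So its area = 447.05 mm². Layer 48 is larger (447.05 vs 330.75 mm²).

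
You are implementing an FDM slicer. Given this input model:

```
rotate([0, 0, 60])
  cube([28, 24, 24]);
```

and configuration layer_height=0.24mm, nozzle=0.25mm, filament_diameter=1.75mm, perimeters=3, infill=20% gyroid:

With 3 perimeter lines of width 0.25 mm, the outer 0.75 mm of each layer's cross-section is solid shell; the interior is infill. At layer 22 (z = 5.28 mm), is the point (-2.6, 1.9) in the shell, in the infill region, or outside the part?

shell

At z = 5.28 mm: the cube is present — its section is the full 28×24 rectangle; (whole slice rotated 60° about Z — lengths, areas and connectivity unchanged). Overall, the cross-section is a single solid region. Undo the 60° rotation: the query point maps to (0.345, 3.202) in the un-rotated model frame. The nearest boundary edge runs (0.00, 24.00)→(0.00, 0.00); distance from the point to it = 0.35 mm. The point is inside the cross-section, 0.35 mm from the nearest boundary — within the 0.75 mm shell band (3 × 0.25).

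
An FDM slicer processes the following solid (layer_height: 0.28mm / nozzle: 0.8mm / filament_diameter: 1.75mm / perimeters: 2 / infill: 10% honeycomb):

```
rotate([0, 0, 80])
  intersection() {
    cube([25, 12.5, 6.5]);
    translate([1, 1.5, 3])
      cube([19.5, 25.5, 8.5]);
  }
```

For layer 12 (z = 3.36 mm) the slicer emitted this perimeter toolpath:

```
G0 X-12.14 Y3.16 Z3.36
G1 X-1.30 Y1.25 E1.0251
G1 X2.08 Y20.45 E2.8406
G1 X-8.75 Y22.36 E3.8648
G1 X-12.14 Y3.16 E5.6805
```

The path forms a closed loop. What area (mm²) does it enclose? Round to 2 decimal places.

214.50 mm²

Apply the shoelace formula to the sequence of (X, Y) vertices; enclosed area = 214.50 mm².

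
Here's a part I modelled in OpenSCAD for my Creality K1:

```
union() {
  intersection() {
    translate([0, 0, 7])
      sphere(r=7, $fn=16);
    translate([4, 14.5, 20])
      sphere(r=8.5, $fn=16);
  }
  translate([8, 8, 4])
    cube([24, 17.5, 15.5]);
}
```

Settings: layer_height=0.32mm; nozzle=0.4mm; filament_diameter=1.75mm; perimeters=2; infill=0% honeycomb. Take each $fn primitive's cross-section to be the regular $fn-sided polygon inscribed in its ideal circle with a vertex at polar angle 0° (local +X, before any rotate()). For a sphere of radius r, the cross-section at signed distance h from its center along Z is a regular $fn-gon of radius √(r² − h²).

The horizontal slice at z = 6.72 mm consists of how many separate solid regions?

At z = 6.72 mm: the r=7 sphere slices to a regular 16-gon of circumradius 6.994 (√(r²−h²) with h=0.28 from center); the sphere at (4, 14.5) is absent (|z−center|=13.280 > r=8.5); After intersecting: at least one operand is absent at this height, so nothing remains; the cube at (8, 8) (footprint 24×17.5) is included at this height; Taking the union: only the 24×17.5 cube at (8, 8) is present, so the union is just that shape — 1 connected region. The result has 1 disconnected region.

1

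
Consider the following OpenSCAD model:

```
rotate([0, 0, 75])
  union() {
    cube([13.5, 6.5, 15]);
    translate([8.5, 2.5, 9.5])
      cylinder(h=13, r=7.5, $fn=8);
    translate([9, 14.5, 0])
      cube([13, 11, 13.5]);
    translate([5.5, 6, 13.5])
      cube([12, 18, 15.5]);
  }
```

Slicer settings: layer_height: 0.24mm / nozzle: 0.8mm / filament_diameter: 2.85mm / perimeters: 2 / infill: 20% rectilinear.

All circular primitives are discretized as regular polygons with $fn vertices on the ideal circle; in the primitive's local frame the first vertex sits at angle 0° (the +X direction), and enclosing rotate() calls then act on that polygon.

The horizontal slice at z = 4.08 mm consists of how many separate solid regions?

At z = 4.08 mm: the cube is present — its section is the full 13.5×6.5 rectangle; the cylinder at (8.5, 2.5) is not intersected at this z (z outside [9.5, 22.5]); the 13×11 cube at (9, 14.5) contributes its full rectangle; the cube at (5.5, 6) is absent (z outside [13.5, 29]); Merging all regions: the 2 present regions are separate (no shared area or edge), so areas and boundary lengths simply add and each stays a separate island — 2 connected regions; (whole slice rotated 75° about Z — lengths, areas and connectivity unchanged). The result has 2 disconnected regions.

2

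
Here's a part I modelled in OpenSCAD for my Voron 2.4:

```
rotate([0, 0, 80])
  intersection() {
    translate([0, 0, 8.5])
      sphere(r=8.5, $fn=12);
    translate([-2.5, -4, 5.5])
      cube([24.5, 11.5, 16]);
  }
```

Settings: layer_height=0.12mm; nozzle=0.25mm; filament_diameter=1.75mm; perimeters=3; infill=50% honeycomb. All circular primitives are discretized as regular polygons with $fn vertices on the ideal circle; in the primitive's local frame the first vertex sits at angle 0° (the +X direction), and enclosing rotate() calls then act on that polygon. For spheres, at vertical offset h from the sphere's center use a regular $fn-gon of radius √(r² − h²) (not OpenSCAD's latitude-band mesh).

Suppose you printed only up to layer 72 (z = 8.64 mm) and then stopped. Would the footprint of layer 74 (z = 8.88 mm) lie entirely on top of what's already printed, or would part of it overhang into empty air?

Compare the two slices. At z = 8.64: the r=8.5 sphere contributes a regular 12-gon of circumradius √(8.5²−0.14²) = 8.499 (area = (12/2)·8.499²·sin(360°/12) = 216.69 mm²); the cube at (-2.5, -4) is present — its section is the full 24.5×11.5 rectangle (area 281.75 mm²); After intersecting: the 24.5×11.5 cube at (-2.5, -4) partially overlaps the r=8.5 sphere; clipping to the common part keeps 112.91 mm² — area = 112.91 mm²; (whole slice rotated 80° about Z — lengths, areas and connectivity unchanged). At z = 8.88: the r=8.5 sphere slices to a regular 12-gon of circumradius 8.492 (√(r²−h²) with h=0.38 from center) (area = (12/2)·8.492²·sin(360°/12) = 216.32 mm²); the cube at (-2.5, -4) is present — its section is the full 24.5×11.5 rectangle (area 281.75 mm²); Keeping only the common overlap: the 24.5×11.5 cube at (-2.5, -4) partially overlaps the r=8.5 sphere; clipping to the common part keeps 112.82 mm² — area = 112.82 mm²; (whole slice rotated 80° about Z — lengths, areas and connectivity unchanged). Checking containment: the cross-section at z = 8.88 is a subset of the cross-section at z = 8.64.

entirely on top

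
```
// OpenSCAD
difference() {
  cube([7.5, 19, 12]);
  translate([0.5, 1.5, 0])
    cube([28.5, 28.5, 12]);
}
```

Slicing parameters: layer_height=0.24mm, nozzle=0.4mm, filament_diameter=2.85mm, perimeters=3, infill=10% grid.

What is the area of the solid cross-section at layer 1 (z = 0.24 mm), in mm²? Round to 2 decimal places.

At z = 0.24 mm: the 7.5×19 cube contributes its full rectangle (area 142.50 mm²); the cube at (0.5, 1.5) (footprint 28.5×28.5) is included at this height (area 812.25 mm²); After the difference (first − rest): starting from the 7.5×19 cube (142.50 mm²), the 28.5×28.5 cube at (0.5, 1.5) partially overlaps it — only the 122.50 mm² overlap (of its 812.25 mm²) is removed, clipping the outline — area = 20.00 mm². Overall, the cross-section is a single solid region. Net area = 20.00 mm².

20.00 mm²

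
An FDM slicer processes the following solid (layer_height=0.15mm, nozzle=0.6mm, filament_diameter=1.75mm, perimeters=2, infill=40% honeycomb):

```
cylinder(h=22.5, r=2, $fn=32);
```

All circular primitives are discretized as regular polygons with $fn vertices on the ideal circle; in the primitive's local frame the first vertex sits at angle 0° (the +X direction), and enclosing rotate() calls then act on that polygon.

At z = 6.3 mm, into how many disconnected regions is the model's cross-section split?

At z = 6.3 mm: the r=2 cylinder contributes a regular 32-gon of circumradius 2. The result has 1 disconnected region.

1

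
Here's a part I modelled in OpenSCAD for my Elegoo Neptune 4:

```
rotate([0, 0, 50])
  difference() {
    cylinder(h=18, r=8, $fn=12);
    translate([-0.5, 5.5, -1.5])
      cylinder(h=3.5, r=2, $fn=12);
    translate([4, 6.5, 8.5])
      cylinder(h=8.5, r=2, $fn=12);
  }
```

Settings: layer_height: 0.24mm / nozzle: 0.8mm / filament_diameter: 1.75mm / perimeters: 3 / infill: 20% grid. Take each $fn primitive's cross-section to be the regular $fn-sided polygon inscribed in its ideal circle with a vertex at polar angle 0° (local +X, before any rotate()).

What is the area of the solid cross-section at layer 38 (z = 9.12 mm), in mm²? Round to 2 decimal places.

At z = 9.12 mm: the r=8 cylinder contributes a regular 12-gon of circumradius 8 (area = (12/2)·8.000²·sin(360°/12) = 192.00 mm²); the cylinder at (-0.5, 5.5) does not reach this height (z outside [-1.5, 2]); the r=2 cylinder at (4, 6.5) contributes a regular 12-gon of circumradius 2 (area = (12/2)·2.000²·sin(360°/12) = 12.00 mm²); Subtracting the remaining from the first: starting from the r=8 cylinder (192.00 mm²), the r=2 cylinder at (4, 6.5) partially overlaps it — only the 6.41 mm² overlap (of its 12.00 mm²) is removed, clipping the outline — area = 185.59 mm²; (whole slice rotated 50° about Z — lengths, areas and connectivity unchanged). Overall, the cross-section is a single solid region. Net area = 185.59 mm².

185.59 mm²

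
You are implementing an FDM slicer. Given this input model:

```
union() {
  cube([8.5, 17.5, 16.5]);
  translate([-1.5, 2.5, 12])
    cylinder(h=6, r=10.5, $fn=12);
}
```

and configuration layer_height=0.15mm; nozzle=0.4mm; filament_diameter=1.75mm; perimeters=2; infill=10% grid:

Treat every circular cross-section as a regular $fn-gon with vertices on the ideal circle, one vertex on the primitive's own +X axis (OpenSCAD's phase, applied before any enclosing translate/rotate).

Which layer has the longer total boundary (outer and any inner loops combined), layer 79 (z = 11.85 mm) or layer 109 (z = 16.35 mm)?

layer 109 (z = 16.35 mm)

Layer 79 (z = 11.85): the cube (footprint 8.5×17.5) is included at this height (perimeter 52.00 mm); the cylinder at (-1.5, 2.5) does not reach this height (z outside [12, 18]); Combining (union): only the 8.5×17.5 cube is present, so the union is just that shape — boundary = 52.00 mm. So its perimeter = 52.00 mm. Layer 109 (z = 16.35): the 8.5×17.5 cube contributes its full rectangle (perimeter 52.00 mm); the cylinder at (-1.5, 2.5): section is a regular 12-gon, circumradius r=10.5 (perimeter = 2·12·10.500·sin(180°/12) = 65.22 mm); Merging all regions: the regions partially overlap (shared area 87.97 mm²), so the edge portions inside another operand are dropped and the merged outline is re-measured after clipping — boundary = 79.08 mm. So its perimeter = 79.08 mm. Layer 109 is larger (79.08 vs 52.00 mm).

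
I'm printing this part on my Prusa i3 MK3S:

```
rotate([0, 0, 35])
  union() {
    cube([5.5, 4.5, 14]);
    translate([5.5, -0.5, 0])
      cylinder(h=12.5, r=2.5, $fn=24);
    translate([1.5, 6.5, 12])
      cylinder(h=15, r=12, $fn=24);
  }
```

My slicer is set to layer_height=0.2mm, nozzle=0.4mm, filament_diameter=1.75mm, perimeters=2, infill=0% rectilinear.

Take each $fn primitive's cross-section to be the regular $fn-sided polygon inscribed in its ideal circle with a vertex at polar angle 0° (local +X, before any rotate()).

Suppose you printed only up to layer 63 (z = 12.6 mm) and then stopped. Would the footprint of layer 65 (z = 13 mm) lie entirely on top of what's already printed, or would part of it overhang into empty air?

entirely on top

Compare the two slices. At z = 12.6: the cube is present — its section is the full 5.5×4.5 rectangle (area 24.75 mm²); the cylinder at (5.5, -0.5) does not reach this height (z outside [0, 12.5]); the r=12 cylinder at (1.5, 6.5) gives a regular 24-gon of circumradius 12 (constant along its height) (area = (24/2)·12.000²·sin(360°/24) = 447.24 mm²); Taking the union: the 5.5×4.5 cube lies entirely inside the r=12 cylinder at (1.5, 6.5), so the union is just the r=12 cylinder at (1.5, 6.5) — area = 447.24 mm²; (rotated 35° about Z; rotation is an isometry so areas/perimeters/island counts are preserved). At z = 13: the cube (footprint 5.5×4.5) is included at this height (area 24.75 mm²); the cylinder at (5.5, -0.5) does not reach this height (z outside [0, 12.5]); the r=12 cylinder at (1.5, 6.5) gives a regular 24-gon of circumradius 12 (constant along its height) (area = (24/2)·12.000²·sin(360°/24) = 447.24 mm²); Merging all regions: the 5.5×4.5 cube lies entirely inside the r=12 cylinder at (1.5, 6.5), so the union is just the r=12 cylinder at (1.5, 6.5) — area = 447.24 mm²; (whole slice rotated 35° about Z — lengths, areas and connectivity unchanged). Checking containment: the cross-section at z = 13 is a subset of the cross-section at z = 12.6.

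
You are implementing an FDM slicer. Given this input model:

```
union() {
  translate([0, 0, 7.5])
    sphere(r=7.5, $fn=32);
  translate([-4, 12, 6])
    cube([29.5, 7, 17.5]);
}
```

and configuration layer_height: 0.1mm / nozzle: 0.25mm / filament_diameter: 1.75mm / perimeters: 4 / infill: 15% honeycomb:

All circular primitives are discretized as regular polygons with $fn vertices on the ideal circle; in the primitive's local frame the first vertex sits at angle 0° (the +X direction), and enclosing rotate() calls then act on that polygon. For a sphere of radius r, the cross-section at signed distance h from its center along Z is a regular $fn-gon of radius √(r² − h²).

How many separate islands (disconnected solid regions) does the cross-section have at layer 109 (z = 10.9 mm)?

At z = 10.9 mm: the r=7.5 sphere slices to a regular 32-gon of circumradius 6.685 (√(r²−h²) with h=3.4 from center); the 29.5×7 cube at (-4, 12) contributes its full rectangle; Taking the union: the 2 present regions are separate (no shared area or edge), so areas and boundary lengths simply add and each stays a separate island — 2 connected regions. Overall, the cross-section has 2 separate islands. Island count = 2.

2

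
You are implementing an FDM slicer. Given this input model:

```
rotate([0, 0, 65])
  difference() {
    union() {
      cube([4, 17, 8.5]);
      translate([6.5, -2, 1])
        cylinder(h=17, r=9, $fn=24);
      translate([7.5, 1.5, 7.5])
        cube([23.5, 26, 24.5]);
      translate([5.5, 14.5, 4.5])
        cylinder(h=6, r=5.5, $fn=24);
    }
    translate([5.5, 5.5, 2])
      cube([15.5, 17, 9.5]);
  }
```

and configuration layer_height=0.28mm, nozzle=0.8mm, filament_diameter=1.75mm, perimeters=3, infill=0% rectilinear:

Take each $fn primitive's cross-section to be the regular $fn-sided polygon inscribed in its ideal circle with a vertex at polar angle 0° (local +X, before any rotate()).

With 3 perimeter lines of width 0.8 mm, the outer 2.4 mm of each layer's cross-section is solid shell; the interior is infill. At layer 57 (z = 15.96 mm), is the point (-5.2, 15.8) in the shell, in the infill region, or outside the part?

At z = 15.96 mm: the cube does not reach this height (z outside [0, 8.5]); the r=9 cylinder at (6.5, -2) gives a regular 24-gon of circumradius 9 (constant along its height); the cube at (7.5, 1.5) is present — its section is the full 23.5×26 rectangle; the cylinder at (5.5, 14.5) is not intersected at this z (z outside [4.5, 10.5]); Merging all regions: the regions partially overlap (shared area 26.96 mm²), so overlapping operands fuse into one piece — 1 connected region; the cube at (5.5, 5.5) is absent (z outside [2, 11.5]); After the difference (first − rest): none of the subtracted shapes is present at this height, so the result so far is unchanged — 1 connected region; (whole slice rotated 65° about Z — lengths, areas and connectivity unchanged). Overall, the cross-section is a single solid region. Undo the 65° rotation: the query point maps to (12.122, 11.390) in the un-rotated model frame. The nearest boundary edge runs (7.50, 6.87)→(7.50, 27.50); distance from the point to it = 4.62 mm. The point is inside the cross-section and 4.62 mm from the nearest boundary — more than the 2.4 mm shell width (3 × 0.8), so it's in the infill interior.

infill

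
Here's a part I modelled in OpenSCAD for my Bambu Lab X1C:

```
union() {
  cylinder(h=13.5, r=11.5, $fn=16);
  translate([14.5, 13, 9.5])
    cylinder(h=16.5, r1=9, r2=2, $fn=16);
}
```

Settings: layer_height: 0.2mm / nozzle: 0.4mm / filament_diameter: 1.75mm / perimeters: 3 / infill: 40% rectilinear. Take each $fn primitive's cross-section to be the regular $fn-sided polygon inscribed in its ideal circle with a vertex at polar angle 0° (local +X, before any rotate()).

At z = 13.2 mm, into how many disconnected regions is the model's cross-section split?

2

At z = 13.2 mm: the r=11.5 cylinder contributes a regular 16-gon of circumradius 11.5; the cone at (14.5, 13): at t=0.224 of its height the radius interpolates to r₁+(r₂−r₁)t = 7.430, giving a regular 16-gon of that circumradius; Taking the union: the 2 present regions are separate (no shared area or edge), so areas and boundary lengths simply add and each stays a separate island — 2 connected regions. The result has 2 disconnected regions.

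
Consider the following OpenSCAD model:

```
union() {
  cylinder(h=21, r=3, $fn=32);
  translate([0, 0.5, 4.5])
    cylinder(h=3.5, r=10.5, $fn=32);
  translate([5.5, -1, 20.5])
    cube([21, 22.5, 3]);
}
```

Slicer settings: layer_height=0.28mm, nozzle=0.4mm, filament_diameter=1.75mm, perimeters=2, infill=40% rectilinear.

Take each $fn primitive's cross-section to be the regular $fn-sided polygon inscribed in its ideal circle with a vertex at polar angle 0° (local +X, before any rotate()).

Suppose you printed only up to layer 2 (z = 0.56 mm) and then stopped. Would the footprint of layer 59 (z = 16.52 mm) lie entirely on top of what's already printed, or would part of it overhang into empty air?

entirely on top

Compare the two slices. At z = 0.56: the cylinder: section is a regular 32-gon, circumradius r=3 (area = (32/2)·3.000²·sin(360°/32) = 28.09 mm²); the cylinder at (0, 0.5) is not intersected at this z (z outside [4.5, 8]); the cube at (5.5, -1) does not reach this height (z outside [20.5, 23.5]); Taking the union: only the r=3 cylinder is present, so the union is just that shape — area = 28.09 mm². At z = 16.52: the cylinder: section is a regular 32-gon, circumradius r=3 (area = (32/2)·3.000²·sin(360°/32) = 28.09 mm²); the cylinder at (0, 0.5) is not intersected at this z (z outside [4.5, 8]); the cube at (5.5, -1) is not intersected at this z (z outside [20.5, 23.5]); Combining (union): only the r=3 cylinder is present, so the union is just that shape — area = 28.09 mm². Checking containment: the cross-section at z = 16.52 is a subset of the cross-section at z = 0.56.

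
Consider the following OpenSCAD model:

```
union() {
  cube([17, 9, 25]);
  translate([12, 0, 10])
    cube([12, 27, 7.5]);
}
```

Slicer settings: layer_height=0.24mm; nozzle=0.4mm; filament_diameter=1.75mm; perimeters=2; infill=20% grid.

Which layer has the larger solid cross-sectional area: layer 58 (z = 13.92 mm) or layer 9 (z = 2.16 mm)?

layer 58 (z = 13.92 mm)

Layer 58 (z = 13.92): the cube is present — its section is the full 17×9 rectangle (area 153.00 mm²); the cube at (12, 0) is present — its section is the full 12×27 rectangle (area 324.00 mm²); Merging all regions: the regions partially overlap — summed areas 477.00 mm² minus the doubly-counted overlap 45.00 mm² gives 432.00 mm² — area = 432.00 mm². So its area = 432.00 mm². Layer 9 (z = 2.16): the cube (footprint 17×9) is included at this height (area 153.00 mm²); the cube at (12, 0) is not intersected at this z (z outside [10, 17.5]); Merging all regions: only the 17×9 cube is present, so the union is just that shape — area = 153.00 mm². So its area = 153.00 mm². Layer 58 is larger (432.00 vs 153.00 mm²).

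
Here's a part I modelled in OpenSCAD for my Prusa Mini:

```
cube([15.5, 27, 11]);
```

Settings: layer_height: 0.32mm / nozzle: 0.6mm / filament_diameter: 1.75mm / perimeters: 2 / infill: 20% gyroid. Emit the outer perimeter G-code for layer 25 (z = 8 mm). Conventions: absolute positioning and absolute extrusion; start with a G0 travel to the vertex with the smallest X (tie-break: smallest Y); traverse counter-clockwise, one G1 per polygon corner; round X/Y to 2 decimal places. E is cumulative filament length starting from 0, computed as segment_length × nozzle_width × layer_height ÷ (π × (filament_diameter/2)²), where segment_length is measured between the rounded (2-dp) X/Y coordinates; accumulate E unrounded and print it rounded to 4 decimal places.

G0 X0.00 Y0.00 Z8.00
G1 X15.50 Y0.00 E1.2373
G1 X15.50 Y27.00 E3.3925
G1 X0.00 Y27.00 E4.6298
G1 X0.00 Y0.00 E6.7851

At z = 8 mm: the cube (footprint 15.5×27) is included at this height. The outline is a single polygon with 4 vertices. Extrusion per mm of travel: 0.6 × 0.32 / (π × 0.875²) = 0.079824. Accumulating E over each segment gives final E = 6.7851.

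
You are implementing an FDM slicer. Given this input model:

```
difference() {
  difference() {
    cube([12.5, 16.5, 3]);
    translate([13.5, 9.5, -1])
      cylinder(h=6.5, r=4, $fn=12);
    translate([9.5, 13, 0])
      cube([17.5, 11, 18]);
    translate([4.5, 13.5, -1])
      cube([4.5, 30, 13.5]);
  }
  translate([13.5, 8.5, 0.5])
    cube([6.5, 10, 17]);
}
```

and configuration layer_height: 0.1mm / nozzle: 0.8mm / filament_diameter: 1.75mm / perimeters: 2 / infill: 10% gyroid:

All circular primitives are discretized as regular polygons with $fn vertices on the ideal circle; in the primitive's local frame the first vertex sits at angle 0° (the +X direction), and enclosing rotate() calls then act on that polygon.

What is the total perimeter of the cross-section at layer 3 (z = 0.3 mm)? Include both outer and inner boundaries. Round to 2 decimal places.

65.36 mm

At z = 0.3 mm: the cube is present — its section is the full 12.5×16.5 rectangle (perimeter 58.00 mm); the r=4 cylinder at (13.5, 9.5) contributes a regular 12-gon of circumradius 4 (perimeter = 2·12·4.000·sin(180°/12) = 24.85 mm); the cube at (9.5, 13) (footprint 17.5×11) is included at this height (perimeter 57.00 mm); the 4.5×30 cube at (4.5, 13.5) contributes its full rectangle (perimeter 69.00 mm); Taking the first minus the rest: starting from the 12.5×16.5 cube, the r=4 cylinder at (13.5, 9.5) partially overlaps it — only the 16.27 mm² overlap (of its 48.00 mm²) is removed, clipping the outline; the 17.5×11 cube at (9.5, 13) partially overlaps it — only the 10.40 mm² overlap (of its 192.50 mm²) is removed, clipping the outline; the 4.5×30 cube at (4.5, 13.5) partially overlaps it — only the 13.50 mm² overlap (of its 135.00 mm²) is removed, clipping the outline — boundary = 65.36 mm; the cube at (13.5, 8.5) is not intersected at this z (z outside [0.5, 17.5]); Subtracting the remaining from the first: none of the subtracted shapes is present at this height, so that combined region is unchanged — boundary = 65.36 mm. Overall, the cross-section is a single solid region. Total boundary length (outer) = 65.36 mm.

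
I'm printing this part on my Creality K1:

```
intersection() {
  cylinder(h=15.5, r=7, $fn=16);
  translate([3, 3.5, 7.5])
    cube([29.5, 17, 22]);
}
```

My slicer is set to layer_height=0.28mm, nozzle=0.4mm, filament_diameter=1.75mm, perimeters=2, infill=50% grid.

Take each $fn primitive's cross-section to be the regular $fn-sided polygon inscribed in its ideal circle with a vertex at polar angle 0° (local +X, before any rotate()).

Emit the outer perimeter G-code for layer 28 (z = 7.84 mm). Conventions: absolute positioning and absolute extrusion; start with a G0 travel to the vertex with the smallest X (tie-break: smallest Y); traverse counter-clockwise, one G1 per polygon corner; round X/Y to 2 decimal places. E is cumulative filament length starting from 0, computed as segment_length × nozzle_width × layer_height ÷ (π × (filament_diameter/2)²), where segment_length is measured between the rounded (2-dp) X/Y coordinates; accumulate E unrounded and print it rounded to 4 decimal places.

G0 X3.00 Y3.50 Z7.84
G1 X5.92 Y3.50 E0.1360
G1 X4.95 Y4.95 E0.2172
G1 X3.00 Y6.25 E0.3263
G1 X3.00 Y3.50 E0.4544

At z = 7.84 mm: the r=7 cylinder gives a regular 16-gon of circumradius 7 (constant along its height); the 29.5×17 cube at (3, 3.5) contributes its full rectangle; Taking the intersection: the 29.5×17 cube at (3, 3.5) partially overlaps the r=7 cylinder; clipping to the common part keeps 4.80 mm² — 1 connected region. The outline is a single polygon with 4 vertices. Extrusion per mm of travel: 0.4 × 0.28 / (π × 0.875²) = 0.046564. Accumulating E over each segment gives final E = 0.4544.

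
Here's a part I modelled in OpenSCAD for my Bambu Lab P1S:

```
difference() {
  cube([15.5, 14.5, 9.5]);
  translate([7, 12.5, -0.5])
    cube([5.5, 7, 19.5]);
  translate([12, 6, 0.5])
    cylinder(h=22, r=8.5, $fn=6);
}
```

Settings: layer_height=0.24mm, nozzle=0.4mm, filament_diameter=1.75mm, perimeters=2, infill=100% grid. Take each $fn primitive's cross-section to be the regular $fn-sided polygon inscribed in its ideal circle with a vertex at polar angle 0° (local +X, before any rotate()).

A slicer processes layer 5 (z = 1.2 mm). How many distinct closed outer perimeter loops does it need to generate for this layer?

2

At z = 1.2 mm: the cube (footprint 15.5×14.5) is included at this height; the cube at (7, 12.5) (footprint 5.5×7) is included at this height; the cylinder at (12, 6): section is a regular 6-gon, circumradius r=8.5; Taking the first minus the rest: starting from the 15.5×14.5 cube, the 5.5×7 cube at (7, 12.5) partially overlaps it — only the 11.00 mm² overlap (of its 38.50 mm²) is removed, clipping the outline; the r=8.5 cylinder at (12, 6) partially overlaps it — only the 129.99 mm² overlap (of its 187.71 mm²) is removed, clipping the outline — 2 connected regions. The result has 2 disconnected regions.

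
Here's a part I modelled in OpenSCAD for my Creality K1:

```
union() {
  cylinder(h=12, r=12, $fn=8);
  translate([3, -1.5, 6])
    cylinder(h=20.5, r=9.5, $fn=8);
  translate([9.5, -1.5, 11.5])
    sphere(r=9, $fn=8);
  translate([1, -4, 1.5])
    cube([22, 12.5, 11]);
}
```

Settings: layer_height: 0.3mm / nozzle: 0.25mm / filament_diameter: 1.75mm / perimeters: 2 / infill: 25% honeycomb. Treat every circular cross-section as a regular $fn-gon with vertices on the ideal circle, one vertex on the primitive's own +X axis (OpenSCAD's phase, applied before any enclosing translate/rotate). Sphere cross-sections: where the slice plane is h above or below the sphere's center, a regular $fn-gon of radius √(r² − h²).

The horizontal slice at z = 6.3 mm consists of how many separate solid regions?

1

At z = 6.3 mm: the r=12 cylinder contributes a regular 8-gon of circumradius 12; the r=9.5 cylinder at (3, -1.5) gives a regular 8-gon of circumradius 9.5 (constant along its height); the r=9 sphere at (9.5, -1.5) contributes a regular 8-gon of circumradius √(9²−5.2²) = 7.346; the cube at (1, -4) is present — its section is the full 22×12.5 rectangle; Combining (union): the regions partially overlap (shared area 504.07 mm²), so overlapping operands fuse into one piece — 1 connected region. The result has 1 disconnected region.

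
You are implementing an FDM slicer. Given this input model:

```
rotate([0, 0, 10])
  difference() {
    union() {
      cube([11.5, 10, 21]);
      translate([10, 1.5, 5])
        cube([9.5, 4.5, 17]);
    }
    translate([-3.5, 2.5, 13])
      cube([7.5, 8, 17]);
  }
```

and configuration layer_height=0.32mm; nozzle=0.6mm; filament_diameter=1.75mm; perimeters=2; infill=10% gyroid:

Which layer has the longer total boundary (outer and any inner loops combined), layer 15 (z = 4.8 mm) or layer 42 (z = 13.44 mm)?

Layer 15 (z = 4.8): the cube is present — its section is the full 11.5×10 rectangle (perimeter 43.00 mm); the cube at (10, 1.5) does not reach this height (z outside [5, 22]); Taking the union: only the 11.5×10 cube is present, so the union is just that shape — boundary = 43.00 mm; the cube at (-3.5, 2.5) is not intersected at this z (z outside [13, 30]); After the difference (first − rest): none of the subtracted shapes is present at this height, so the result so far is unchanged — boundary = 43.00 mm; (rotated 10° about Z; rotation is an isometry so areas/perimeters/island counts are preserved). So its perimeter = 43.00 mm. Layer 42 (z = 13.44): the cube (footprint 11.5×10) is included at this height (perimeter 43.00 mm); the cube at (10, 1.5) is present — its section is the full 9.5×4.5 rectangle (perimeter 28.00 mm); Merging all regions: the regions partially overlap (shared area 6.75 mm²), so the edge portions inside another operand are dropped and the merged outline is re-measured after clipping — boundary = 59.00 mm; the cube at (-3.5, 2.5) is present — its section is the full 7.5×8 rectangle (perimeter 31.00 mm); After the difference (first − rest): starting from the result so far, the 7.5×8 cube at (-3.5, 2.5) partially overlaps it — only the 30.00 mm² overlap (of its 60.00 mm²) is removed, clipping the outline — boundary = 59.00 mm; (rotated 10° about Z; rotation is an isometry so areas/perimeters/island counts are preserved). So its perimeter = 59.00 mm. Layer 42 is larger (59.00 vs 43.00 mm).

layer 42 (z = 13.44 mm)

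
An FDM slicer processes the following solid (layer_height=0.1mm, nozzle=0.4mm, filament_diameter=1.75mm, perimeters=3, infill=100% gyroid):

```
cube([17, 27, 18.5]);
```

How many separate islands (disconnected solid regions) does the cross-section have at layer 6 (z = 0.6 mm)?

1

At z = 0.6 mm: the cube (footprint 17×27) is included at this height. Overall, the cross-section is a single solid region. Island count = 1.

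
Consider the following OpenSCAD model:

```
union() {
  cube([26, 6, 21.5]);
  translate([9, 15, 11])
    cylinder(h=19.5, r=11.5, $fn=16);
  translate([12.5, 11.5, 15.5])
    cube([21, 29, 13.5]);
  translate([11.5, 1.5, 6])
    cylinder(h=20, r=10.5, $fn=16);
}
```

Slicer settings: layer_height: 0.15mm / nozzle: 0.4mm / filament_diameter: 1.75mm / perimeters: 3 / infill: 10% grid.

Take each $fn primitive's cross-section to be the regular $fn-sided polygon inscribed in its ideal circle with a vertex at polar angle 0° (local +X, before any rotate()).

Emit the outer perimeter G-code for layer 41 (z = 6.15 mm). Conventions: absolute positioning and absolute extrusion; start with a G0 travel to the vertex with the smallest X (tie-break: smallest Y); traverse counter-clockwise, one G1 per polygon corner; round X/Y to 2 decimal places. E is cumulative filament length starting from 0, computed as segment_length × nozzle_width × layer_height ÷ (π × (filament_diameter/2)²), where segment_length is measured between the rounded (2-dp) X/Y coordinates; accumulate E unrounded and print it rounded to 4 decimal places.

At z = 6.15 mm: the cube is present — its section is the full 26×6 rectangle; the cylinder at (9, 15) is not intersected at this z (z outside [11, 30.5]); the cube at (12.5, 11.5) is absent (z outside [15.5, 29]); the r=10.5 cylinder at (11.5, 1.5) contributes a regular 16-gon of circumradius 10.5; Merging all regions: the regions partially overlap (shared area 121.42 mm²), so overlapping operands fuse into one piece — 1 connected region. The outline is a single polygon with 20 vertices. Extrusion per mm of travel: 0.4 × 0.15 / (π × 0.875²) = 0.024945. Accumulating E over each segment gives final E = 1.9450.

G0 X0.00 Y0.00 Z6.15
G1 X1.30 Y0.00 E0.0324
G1 X1.80 Y-2.52 E0.0965
G1 X4.08 Y-5.92 E0.1986
G1 X7.48 Y-8.20 E0.3008
G1 X11.50 Y-9.00 E0.4030
G1 X15.52 Y-8.20 E0.5052
G1 X18.92 Y-5.92 E0.6074
G1 X21.20 Y-2.52 E0.7095
G1 X21.70 Y0.00 E0.7736
G1 X26.00 Y0.00 E0.8808
G1 X26.00 Y6.00 E1.0305
G1 X20.88 Y6.00 E1.1582
G1 X18.92 Y8.92 E1.2459
G1 X15.52 Y11.20 E1.3481
G1 X11.50 Y12.00 E1.4503
G1 X7.48 Y11.20 E1.5526
G1 X4.08 Y8.92 E1.6547
G1 X2.12 Y6.00 E1.7424
G1 X0.00 Y6.00 E1.7953
G1 X0.00 Y0.00 E1.9450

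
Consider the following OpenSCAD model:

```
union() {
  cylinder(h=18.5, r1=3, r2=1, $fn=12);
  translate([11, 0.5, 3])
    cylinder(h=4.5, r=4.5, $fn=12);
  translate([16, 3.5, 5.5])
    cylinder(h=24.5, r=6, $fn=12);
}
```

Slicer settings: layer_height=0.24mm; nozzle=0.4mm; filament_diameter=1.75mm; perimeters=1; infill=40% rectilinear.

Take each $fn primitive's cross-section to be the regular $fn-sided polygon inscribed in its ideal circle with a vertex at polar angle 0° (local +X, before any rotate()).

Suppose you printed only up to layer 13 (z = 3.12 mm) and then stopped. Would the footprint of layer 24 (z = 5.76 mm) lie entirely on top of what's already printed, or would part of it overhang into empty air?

part overhangs

Compare the two slices. At z = 3.12: the cone contributes a regular 12-gon of circumradius 2.663 (interpolated between r1=3 and r2=1 at t=0.169) (area = (12/2)·2.663²·sin(360°/12) = 21.27 mm²); the cylinder at (11, 0.5): section is a regular 12-gon, circumradius r=4.5 (area = (12/2)·4.500²·sin(360°/12) = 60.75 mm²); the cylinder at (16, 3.5) is absent (z outside [5.5, 30]); Combining (union): the 2 present regions are separate (no shared area or edge), so areas and boundary lengths simply add and each stays a separate island — area = 82.02 mm². At z = 5.76: the cone (r1=3→r2=1) has section circumradius 2.377 here — a regular 12-gon (area = (12/2)·2.377²·sin(360°/12) = 16.95 mm²); the cylinder at (11, 0.5): section is a regular 12-gon, circumradius r=4.5 (area = (12/2)·4.500²·sin(360°/12) = 60.75 mm²); the r=6 cylinder at (16, 3.5) gives a regular 12-gon of circumradius 6 (constant along its height) (area = (12/2)·6.000²·sin(360°/12) = 108.00 mm²); Taking the union: the regions partially overlap — summed areas 185.70 mm² minus the doubly-counted overlap 25.79 mm² gives 159.92 mm² — area = 159.92 mm². Checking containment: at z = 5.76 the cross-section extends beyond the z = 3.12 cross-section by about 82.21 mm².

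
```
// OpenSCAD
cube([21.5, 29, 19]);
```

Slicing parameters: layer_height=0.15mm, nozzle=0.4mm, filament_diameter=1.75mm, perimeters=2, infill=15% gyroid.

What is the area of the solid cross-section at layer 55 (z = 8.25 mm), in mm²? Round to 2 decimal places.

At z = 8.25 mm: the cube is present — its section is the full 21.5×29 rectangle (area 623.50 mm²). Overall, the cross-section is a single solid region. Net area = 623.50 mm².

623.50 mm²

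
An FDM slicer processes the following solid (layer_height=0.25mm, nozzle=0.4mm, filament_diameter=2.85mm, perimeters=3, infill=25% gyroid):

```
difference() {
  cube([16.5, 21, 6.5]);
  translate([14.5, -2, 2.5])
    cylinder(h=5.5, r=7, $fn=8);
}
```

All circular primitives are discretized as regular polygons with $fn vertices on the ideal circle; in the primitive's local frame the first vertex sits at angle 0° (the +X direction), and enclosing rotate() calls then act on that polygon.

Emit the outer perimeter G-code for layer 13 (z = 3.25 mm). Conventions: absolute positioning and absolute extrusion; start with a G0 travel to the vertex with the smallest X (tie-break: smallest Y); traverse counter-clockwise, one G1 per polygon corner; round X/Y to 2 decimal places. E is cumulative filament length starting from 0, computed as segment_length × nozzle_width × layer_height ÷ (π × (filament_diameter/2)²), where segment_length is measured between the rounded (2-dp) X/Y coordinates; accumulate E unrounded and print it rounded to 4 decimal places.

G0 X0.00 Y0.00 Z3.25
G1 X8.33 Y0.00 E0.1306
G1 X9.55 Y2.95 E0.1806
G1 X14.50 Y5.00 E0.2646
G1 X16.50 Y4.17 E0.2985
G1 X16.50 Y21.00 E0.5624
G1 X0.00 Y21.00 E0.8210
G1 X0.00 Y0.00 E1.1502

At z = 3.25 mm: the 16.5×21 cube contributes its full rectangle; the r=7 cylinder at (14.5, -2) gives a regular 8-gon of circumradius 7 (constant along its height); After the difference (first − rest): starting from the 16.5×21 cube, the r=7 cylinder at (14.5, -2) partially overlaps it — only the 30.65 mm² overlap (of its 138.59 mm²) is removed, clipping the outline — 1 connected region. The outline is a single polygon with 7 vertices. Extrusion per mm of travel: 0.4 × 0.25 / (π × 1.425²) = 0.015675. Accumulating E over each segment gives final E = 1.1502.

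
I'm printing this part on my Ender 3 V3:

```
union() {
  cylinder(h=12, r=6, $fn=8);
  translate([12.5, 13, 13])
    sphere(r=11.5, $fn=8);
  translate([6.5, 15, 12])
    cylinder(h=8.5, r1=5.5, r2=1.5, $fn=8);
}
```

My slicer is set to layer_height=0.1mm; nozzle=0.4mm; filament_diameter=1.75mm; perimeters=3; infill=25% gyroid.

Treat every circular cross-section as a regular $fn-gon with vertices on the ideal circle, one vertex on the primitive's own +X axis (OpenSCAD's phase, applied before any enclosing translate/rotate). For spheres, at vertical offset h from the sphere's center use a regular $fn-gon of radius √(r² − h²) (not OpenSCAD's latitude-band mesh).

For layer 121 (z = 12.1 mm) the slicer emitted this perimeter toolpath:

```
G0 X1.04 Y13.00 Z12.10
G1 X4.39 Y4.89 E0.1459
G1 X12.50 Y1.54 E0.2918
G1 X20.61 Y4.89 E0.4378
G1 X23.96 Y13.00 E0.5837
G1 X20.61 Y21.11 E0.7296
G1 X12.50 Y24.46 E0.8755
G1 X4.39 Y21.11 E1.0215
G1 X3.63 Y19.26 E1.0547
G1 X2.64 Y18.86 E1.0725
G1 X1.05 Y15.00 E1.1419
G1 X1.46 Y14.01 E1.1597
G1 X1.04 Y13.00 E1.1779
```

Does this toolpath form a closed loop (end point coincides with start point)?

Start point (G0): (1.04, 13.00). End point (last G1): the path returns to the start — closed.

yes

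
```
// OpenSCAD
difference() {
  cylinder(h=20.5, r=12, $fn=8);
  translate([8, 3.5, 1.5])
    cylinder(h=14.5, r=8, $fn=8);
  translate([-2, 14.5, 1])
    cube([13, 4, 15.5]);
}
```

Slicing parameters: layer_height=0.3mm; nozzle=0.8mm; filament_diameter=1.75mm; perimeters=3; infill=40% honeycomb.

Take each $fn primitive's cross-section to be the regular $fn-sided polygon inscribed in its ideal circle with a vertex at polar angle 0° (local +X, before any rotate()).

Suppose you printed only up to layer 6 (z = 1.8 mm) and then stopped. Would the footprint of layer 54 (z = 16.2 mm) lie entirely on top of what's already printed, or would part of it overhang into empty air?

part overhangs

Compare the two slices. At z = 1.8: the cylinder: section is a regular 8-gon, circumradius r=12 (area = (8/2)·12.000²·sin(360°/8) = 407.29 mm²); the cylinder at (8, 3.5): section is a regular 8-gon, circumradius r=8 (area = (8/2)·8.000²·sin(360°/8) = 181.02 mm²); the cube at (-2, 14.5) (footprint 13×4) is included at this height (area 52.00 mm²); After the difference (first − rest): starting from the r=12 cylinder (407.29 mm²), the r=8 cylinder at (8, 3.5) partially overlaps it — only the 117.47 mm² overlap (of its 181.02 mm²) is removed, clipping the outline; the 13×4 cube at (-2, 14.5) misses the remaining region (no effect) — area = 289.82 mm². At z = 16.2: the r=12 cylinder gives a regular 8-gon of circumradius 12 (constant along its height) (area = (8/2)·12.000²·sin(360°/8) = 407.29 mm²); the cylinder at (8, 3.5) does not reach this height (z outside [1.5, 16]); the cube at (-2, 14.5) (footprint 13×4) is included at this height (area 52.00 mm²); Subtracting the remaining from the first: starting from the r=12 cylinder (407.29 mm²), the 13×4 cube at (-2, 14.5) misses the remaining region (no effect) — area = 407.29 mm². Checking containment: at z = 16.2 the cross-section extends beyond the z = 1.8 cross-section by about 117.47 mm².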